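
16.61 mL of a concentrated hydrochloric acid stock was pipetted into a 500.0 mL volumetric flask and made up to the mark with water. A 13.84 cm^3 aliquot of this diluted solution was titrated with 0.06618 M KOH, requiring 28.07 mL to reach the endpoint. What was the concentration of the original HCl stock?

n(KOH) = 0.06618 x 0.02807 = 0.001858 mol.
n(HCl) in the aliquot = 0.001858 mol.
[diluted HCl] = 0.001858 / 0.01384 = 0.1342 M.
Dilution factor = 500.0/16.61 = 30.10, so [stock] = 0.1342 x 30.10 = 4.04 M.

4.04 M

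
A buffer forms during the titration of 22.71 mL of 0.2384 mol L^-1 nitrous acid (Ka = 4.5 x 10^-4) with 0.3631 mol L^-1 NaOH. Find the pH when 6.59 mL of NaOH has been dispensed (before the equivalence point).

Initial n(HNO2) = 0.2384 x 0.02271 = 0.005414 mol.
n(NaOH) added = 0.3631 x 0.006590 = 0.002393 mol, converting that many moles of HNO2 to NO2-.
Remaining n(HNO2) = 0.003021 mol; n(NO2-) = 0.002393 mol.
By Henderson-Hasselbalch, pH = pKa + log([A^-]/[HA]) = 3.35 + log(0.002393/0.003021) = 3.35 + (-0.10) = 3.25.

3.25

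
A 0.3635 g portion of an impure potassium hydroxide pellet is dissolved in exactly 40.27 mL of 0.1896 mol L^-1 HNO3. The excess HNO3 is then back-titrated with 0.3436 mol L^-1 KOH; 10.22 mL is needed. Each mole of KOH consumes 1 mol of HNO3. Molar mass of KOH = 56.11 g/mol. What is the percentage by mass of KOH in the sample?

63.7%

Total n(HNO3) added = 0.1896 x 0.04027 = 0.007635 mol.
n(KOH) used = 0.3436 x 0.01022 = 0.003512 mol, which equals the excess n(HNO3).
So n(HNO3) consumed by the sample = 0.007635 - 0.003512 = 0.004124 mol.
n(KOH) = 0.004124 / 1 = 0.004124 mol.
mass KOH = 0.004124 x 56.11 = 0.2314 g, so %KOH = 0.2314/0.3635 x 100 = 63.7%.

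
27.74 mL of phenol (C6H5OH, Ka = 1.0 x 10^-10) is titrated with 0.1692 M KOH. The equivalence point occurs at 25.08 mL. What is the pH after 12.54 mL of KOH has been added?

10.00

12.54 mL is exactly half the equivalence volume (25.08/2), i.e. the half-equivalence point.
There, n(HA) = n(A^-), so pH = pKa = -log(1.0 x 10^-10) = 10.00.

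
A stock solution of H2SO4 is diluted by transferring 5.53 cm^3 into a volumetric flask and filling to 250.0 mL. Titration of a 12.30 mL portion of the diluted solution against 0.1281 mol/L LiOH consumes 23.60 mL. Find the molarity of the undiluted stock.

n(LiOH) = 0.1281 x 0.02360 = 0.003023 mol.
n(H2SO4) in the aliquot = 0.003023 x 1/2 = 0.001512 mol.
[diluted H2SO4] = 0.001512 / 0.01230 = 0.1229 M.
Dilution factor = 250.0/5.530 = 45.21, so [stock] = 0.1229 x 45.21 = 5.56 M.

5.56 M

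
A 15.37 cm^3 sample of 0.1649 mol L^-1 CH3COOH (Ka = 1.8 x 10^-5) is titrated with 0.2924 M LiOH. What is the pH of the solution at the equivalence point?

8.88

n(CH3COOH) = 0.1649 x 0.01537 = 0.002535 mol; V(LiOH) at equivalence = 0.002535/0.2924 = 0.008668 L.
At equivalence all the acid is converted to CH3COO-; total volume = 0.01537 + 0.008668 = 0.02404 L, so [CH3COO-] = 0.002535/0.02404 = 0.1054 M.
Kb = Kw/Ka = 1.0e-14 / 1.8 x 10^-5 = 5.56e-10.
[OH^-] = sqrt(Kb x [CH3COO-]) = sqrt(5.56e-10 x 0.1054) = 7.65e-6 M.
pOH = 5.12, so pH = 14.00 - 5.12 = 8.88.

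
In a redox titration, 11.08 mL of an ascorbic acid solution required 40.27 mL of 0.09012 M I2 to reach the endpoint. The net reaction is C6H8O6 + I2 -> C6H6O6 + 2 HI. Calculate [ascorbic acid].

n(I2) = 0.09012 x 0.04027 = 0.003629 mol.
From the balanced equation, 1 mol I2 reacts with 1 mol ascorbic acid, so n(ascorbic acid) = 0.003629 x 1/1 = 0.003629 mol.
[ascorbic acid] = 0.003629 / 0.01108 L = 0.328 M.

0.328 M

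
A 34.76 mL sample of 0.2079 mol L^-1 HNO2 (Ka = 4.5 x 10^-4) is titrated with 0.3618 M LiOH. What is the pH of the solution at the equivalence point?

8.23

n(HNO2) = 0.2079 x 0.03476 = 0.007227 mol; V(LiOH) at equivalence = 0.007227/0.3618 = 0.01997 L.
At equivalence all the acid is converted to NO2-; total volume = 0.03476 + 0.01997 = 0.05473 L, so [NO2-] = 0.007227/0.05473 = 0.1320 M.
Kb = Kw/Ka = 1.0e-14 / 4.5 x 10^-4 = 2.22e-11.
[OH^-] = sqrt(Kb x [NO2-]) = sqrt(2.22e-11 x 0.1320) = 1.71e-6 M.
pOH = 5.77, so pH = 14.00 - 5.77 = 8.23.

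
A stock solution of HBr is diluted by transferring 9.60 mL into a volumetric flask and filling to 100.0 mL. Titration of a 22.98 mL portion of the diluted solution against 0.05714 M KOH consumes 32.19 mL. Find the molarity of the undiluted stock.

n(KOH) = 0.05714 x 0.03219 = 0.001839 mol.
n(HBr) in the aliquot = 0.001839 mol.
[diluted HBr] = 0.001839 / 0.02298 = 0.08004 M.
Dilution factor = 100.0/9.600 = 10.42, so [stock] = 0.08004 x 10.42 = 0.834 M.

0.834 M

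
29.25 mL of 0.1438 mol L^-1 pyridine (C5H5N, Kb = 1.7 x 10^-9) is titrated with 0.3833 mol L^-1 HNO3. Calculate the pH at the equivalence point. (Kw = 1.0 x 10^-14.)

n(C5H5N) = 0.1438 x 0.02925 = 0.004206 mol; V(HNO3) at equivalence = 0.004206/0.3833 = 0.01097 L.
At equivalence the base is fully converted to C5H5NH+; total volume = 0.04022 L, so [C5H5NH+] = 0.004206/0.04022 = 0.1046 M.
Ka(C5H5NH+) = Kw/Kb = 1.0e-14 / 1.7 x 10^-9 = 5.88e-6.
[H^+] = sqrt(Ka x [C5H5NH+]) = sqrt(5.88e-6 x 0.1046) = 0.000784 M.
pH = -log(0.000784) = 3.11.

3.11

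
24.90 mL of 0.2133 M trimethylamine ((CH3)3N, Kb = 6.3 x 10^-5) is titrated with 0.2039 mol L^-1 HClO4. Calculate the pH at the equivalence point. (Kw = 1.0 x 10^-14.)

n((CH3)3N) = 0.2133 x 0.02490 = 0.005311 mol; V(HClO4) at equivalence = 0.005311/0.2039 = 0.02605 L.
At equivalence the base is fully converted to (CH3)3NH+; total volume = 0.05095 L, so [(CH3)3NH+] = 0.005311/0.05095 = 0.1042 M.
Ka((CH3)3NH+) = Kw/Kb = 1.0e-14 / 6.3 x 10^-5 = 1.59e-10.
[H^+] = sqrt(Ka x [(CH3)3NH+]) = sqrt(1.59e-10 x 0.1042) = 4.07e-6 M.
pH = -log(4.07e-6) = 5.39.

5.39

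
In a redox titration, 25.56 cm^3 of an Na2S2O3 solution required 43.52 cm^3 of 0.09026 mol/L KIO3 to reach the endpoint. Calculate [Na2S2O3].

n(KIO3) = 0.09026 x 0.04352 = 0.003928 mol.
From the balanced equation, 1 mol KIO3 reacts with 6 mol Na2S2O3, so n(Na2S2O3) = 0.003928 x 6/1 = 0.02357 mol.
[Na2S2O3] = 0.02357 / 0.02556 L = 0.922 M.

0.922 M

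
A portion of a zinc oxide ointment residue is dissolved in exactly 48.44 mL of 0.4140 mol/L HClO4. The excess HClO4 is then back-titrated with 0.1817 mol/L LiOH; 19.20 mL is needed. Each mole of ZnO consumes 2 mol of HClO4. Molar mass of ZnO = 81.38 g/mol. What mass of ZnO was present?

0.674 g

Total n(HClO4) added = 0.4140 x 0.04844 = 0.02005 mol.
n(LiOH) used = 0.1817 x 0.01920 = 0.003489 mol, which equals the excess n(HClO4).
So n(HClO4) consumed by the sample = 0.02005 - 0.003489 = 0.01657 mol.
n(ZnO) = 0.01657 / 2 = 0.008283 mol.
mass = 0.008283 mol x 81.38 g/mol = 0.674 g.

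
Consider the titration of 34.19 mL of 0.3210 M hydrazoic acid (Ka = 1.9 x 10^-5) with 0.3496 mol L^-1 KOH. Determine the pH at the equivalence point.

n(HN3) = 0.3210 x 0.03419 = 0.01097 mol; V(KOH) at equivalence = 0.01097/0.3496 = 0.03139 L.
At equivalence all the acid is converted to N3-; total volume = 0.03419 + 0.03139 = 0.06558 L, so [N3-] = 0.01097/0.06558 = 0.1673 M.
Kb = Kw/Ka = 1.0e-14 / 1.9 x 10^-5 = 5.26e-10.
[OH^-] = sqrt(Kb x [N3-]) = sqrt(5.26e-10 x 0.1673) = 9.38e-6 M.
pOH = 5.03, so pH = 14.00 - 5.03 = 8.97.

8.97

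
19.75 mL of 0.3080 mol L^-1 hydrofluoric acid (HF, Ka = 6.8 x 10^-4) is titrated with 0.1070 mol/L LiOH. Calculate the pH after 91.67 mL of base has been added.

12.52

n(acid) = 0.3080 x 0.01975 = 0.006083 mol; n(LiOH) added = 0.1070 x 0.09167 = 0.009809 mol.
Base is in excess by 0.009809 - 0.006083 = 0.003726 mol in a total volume of 0.1114 L.
[OH^-] = 0.003726/0.1114 = 0.03344 M, so pOH = 1.48 and pH = 14.00 - 1.48 = 12.52.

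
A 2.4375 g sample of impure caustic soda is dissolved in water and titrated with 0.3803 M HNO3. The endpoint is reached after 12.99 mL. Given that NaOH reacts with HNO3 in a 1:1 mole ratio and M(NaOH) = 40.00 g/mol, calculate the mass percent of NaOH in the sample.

n(HNO3) = 0.3803 x 0.01299 = 0.004940 mol.
n(NaOH) = 0.004940 / 1 = 0.004940 mol.
mass of NaOH = 0.004940 x 40.00 = 0.1976 g.
% purity = 0.1976 / 2.4375 x 100 = 8.11%.

8.11%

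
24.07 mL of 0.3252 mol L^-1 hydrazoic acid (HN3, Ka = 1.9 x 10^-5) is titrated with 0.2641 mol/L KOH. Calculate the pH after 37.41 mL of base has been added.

n(acid) = 0.3252 x 0.02407 = 0.007828 mol; n(KOH) added = 0.2641 x 0.03741 = 0.009880 mol.
Base is in excess by 0.009880 - 0.007828 = 0.002052 mol in a total volume of 0.06148 L.
[OH^-] = 0.002052/0.06148 = 0.03338 M, so pOH = 1.48 and pH = 14.00 - 1.48 = 12.52.

12.52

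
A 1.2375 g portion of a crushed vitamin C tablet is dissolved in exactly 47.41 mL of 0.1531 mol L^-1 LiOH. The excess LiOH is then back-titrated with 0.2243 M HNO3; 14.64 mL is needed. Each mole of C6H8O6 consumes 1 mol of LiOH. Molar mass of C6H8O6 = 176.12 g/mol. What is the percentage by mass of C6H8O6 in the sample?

Total n(LiOH) added = 0.1531 x 0.04741 = 0.007258 mol.
n(HNO3) used = 0.2243 x 0.01464 = 0.003284 mol, which equals the excess n(LiOH).
So n(LiOH) consumed by the sample = 0.007258 - 0.003284 = 0.003975 mol.
n(C6H8O6) = 0.003975 / 1 = 0.003975 mol.
mass C6H8O6 = 0.003975 x 176.12 = 0.7000 g, so %C6H8O6 = 0.7000/1.2375 x 100 = 56.6%.

56.6%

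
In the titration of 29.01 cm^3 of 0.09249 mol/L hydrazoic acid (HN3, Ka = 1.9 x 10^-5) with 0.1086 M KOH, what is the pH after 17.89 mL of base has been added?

Initial n(HN3) = 0.09249 x 0.02901 = 0.002683 mol.
n(KOH) added = 0.1086 x 0.01789 = 0.001943 mol, converting that many moles of HN3 to N3-.
Remaining n(HN3) = 0.0007403 mol; n(N3-) = 0.001943 mol.
By Henderson-Hasselbalch, pH = pKa + log([A^-]/[HA]) = 4.72 + log(0.001943/0.0007403) = 4.72 + (+0.42) = 5.14.

5.14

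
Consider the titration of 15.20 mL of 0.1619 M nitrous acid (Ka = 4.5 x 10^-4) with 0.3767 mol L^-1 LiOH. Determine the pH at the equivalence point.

8.20

n(HNO2) = 0.1619 x 0.01520 = 0.002461 mol; V(LiOH) at equivalence = 0.002461/0.3767 = 0.006533 L.
At equivalence all the acid is converted to NO2-; total volume = 0.01520 + 0.006533 = 0.02173 L, so [NO2-] = 0.002461/0.02173 = 0.1132 M.
Kb = Kw/Ka = 1.0e-14 / 4.5 x 10^-4 = 2.22e-11.
[OH^-] = sqrt(Kb x [NO2-]) = sqrt(2.22e-11 x 0.1132) = 1.59e-6 M.
pOH = 5.80, so pH = 14.00 - 5.80 = 8.20.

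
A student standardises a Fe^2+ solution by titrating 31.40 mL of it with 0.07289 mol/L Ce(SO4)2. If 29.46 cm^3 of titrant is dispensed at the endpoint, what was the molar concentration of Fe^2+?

0.0684 M

n(Ce(SO4)2) = 0.07289 x 0.02946 = 0.002147 mol.
From the balanced equation, 1 mol Ce(SO4)2 reacts with 1 mol Fe^2+, so n(Fe^2+) = 0.002147 x 1/1 = 0.002147 mol.
[Fe^2+] = 0.002147 / 0.03140 L = 0.0684 M.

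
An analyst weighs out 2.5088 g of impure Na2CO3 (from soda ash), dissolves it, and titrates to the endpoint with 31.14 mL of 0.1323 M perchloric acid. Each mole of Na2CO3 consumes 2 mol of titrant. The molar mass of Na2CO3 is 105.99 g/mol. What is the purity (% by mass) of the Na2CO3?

n(HClO4) = 0.1323 x 0.03114 = 0.004120 mol.
n(Na2CO3) = 0.004120 / 2 = 0.002060 mol.
mass of Na2CO3 = 0.002060 x 105.99 = 0.2183 g.
% purity = 0.2183 / 2.5088 x 100 = 8.70%.

8.70%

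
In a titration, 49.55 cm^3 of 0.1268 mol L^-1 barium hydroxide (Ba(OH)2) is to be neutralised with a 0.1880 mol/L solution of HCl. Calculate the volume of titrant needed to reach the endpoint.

n(Ba(OH)2) = 0.1268 mol/L x 0.04955 L = 0.006283 mol.
The neutralisation is 1 Ba(OH)2 : 2 HCl, so n(HCl) = 0.006283 x 2/1 = 0.01257 mol.
V(HCl) = 0.01257 / 0.1880 = 0.06684 L = 66.8 mL.

66.8 mL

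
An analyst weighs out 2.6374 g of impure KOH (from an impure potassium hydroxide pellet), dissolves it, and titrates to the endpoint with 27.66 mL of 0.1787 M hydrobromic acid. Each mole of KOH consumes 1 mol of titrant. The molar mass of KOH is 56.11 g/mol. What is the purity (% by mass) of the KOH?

10.5%

n(HBr) = 0.1787 x 0.02766 = 0.004943 mol.
n(KOH) = 0.004943 / 1 = 0.004943 mol.
mass of KOH = 0.004943 x 56.11 = 0.2773 g.
% purity = 0.2773 / 2.6374 x 100 = 10.5%.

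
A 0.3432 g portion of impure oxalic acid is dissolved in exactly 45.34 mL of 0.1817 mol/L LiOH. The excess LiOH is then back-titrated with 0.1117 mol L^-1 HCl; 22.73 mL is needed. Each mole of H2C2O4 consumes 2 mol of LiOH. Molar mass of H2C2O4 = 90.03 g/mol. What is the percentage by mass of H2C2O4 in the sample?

Total n(LiOH) added = 0.1817 x 0.04534 = 0.008238 mol.
n(HCl) used = 0.1117 x 0.02273 = 0.002539 mol, which equals the excess n(LiOH).
So n(LiOH) consumed by the sample = 0.008238 - 0.002539 = 0.005699 mol.
n(H2C2O4) = 0.005699 / 2 = 0.002850 mol.
mass H2C2O4 = 0.002850 x 90.03 = 0.2566 g, so %H2C2O4 = 0.2566/0.3432 x 100 = 74.8%.

74.8%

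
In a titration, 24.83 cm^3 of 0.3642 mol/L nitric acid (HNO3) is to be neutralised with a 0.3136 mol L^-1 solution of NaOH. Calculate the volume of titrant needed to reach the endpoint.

28.8 mL

n(HNO3) = 0.3642 mol/L x 0.02483 L = 0.009043 mol.
At equivalence n(NaOH) = n(HNO3) = 0.009043 mol.
V(NaOH) = 0.009043 / 0.3136 = 0.02884 L = 28.8 mL.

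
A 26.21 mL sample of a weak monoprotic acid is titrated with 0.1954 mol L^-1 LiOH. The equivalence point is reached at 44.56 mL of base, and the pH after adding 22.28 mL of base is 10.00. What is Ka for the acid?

22.28 mL is half of the equivalence volume, so this is the half-equivalence point where [HA] = [A^-].
At half-equivalence pH = pKa, so pKa = 10.00.
Ka = 10^(-10.00) = 1.0 x 10^-10.

1.0 x 10^-10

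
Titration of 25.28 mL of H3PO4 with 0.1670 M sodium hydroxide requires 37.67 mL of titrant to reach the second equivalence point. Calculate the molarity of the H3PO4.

0.124 M

n(NaOH) = 0.1670 x 0.03767 = 0.006291 mol.
At the second equivalence point, 2 mol OH^- react per mol H3PO4, so n(H3PO4) = 0.006291 / 2 = 0.003145 mol.
[H3PO4] = 0.003145 / 0.02528 L = 0.124 M.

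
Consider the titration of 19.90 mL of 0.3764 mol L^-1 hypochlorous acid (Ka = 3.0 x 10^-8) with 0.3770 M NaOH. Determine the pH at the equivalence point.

10.40

n(HClO) = 0.3764 x 0.01990 = 0.007490 mol; V(NaOH) at equivalence = 0.007490/0.3770 = 0.01987 L.
At equivalence all the acid is converted to ClO-; total volume = 0.01990 + 0.01987 = 0.03977 L, so [ClO-] = 0.007490/0.03977 = 0.1883 M.
Kb = Kw/Ka = 1.0e-14 / 3.0 x 10^-8 = 3.33e-7.
[OH^-] = sqrt(Kb x [ClO-]) = sqrt(3.33e-7 x 0.1883) = 0.000251 M.
pOH = 3.60, so pH = 14.00 - 3.60 = 10.40.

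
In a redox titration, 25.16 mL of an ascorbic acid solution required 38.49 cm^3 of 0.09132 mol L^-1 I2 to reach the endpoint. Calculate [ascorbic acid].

0.140 M

n(I2) = 0.09132 x 0.03849 = 0.003515 mol.
From the balanced equation, 1 mol I2 reacts with 1 mol ascorbic acid, so n(ascorbic acid) = 0.003515 x 1/1 = 0.003515 mol.
[ascorbic acid] = 0.003515 / 0.02516 L = 0.140 M.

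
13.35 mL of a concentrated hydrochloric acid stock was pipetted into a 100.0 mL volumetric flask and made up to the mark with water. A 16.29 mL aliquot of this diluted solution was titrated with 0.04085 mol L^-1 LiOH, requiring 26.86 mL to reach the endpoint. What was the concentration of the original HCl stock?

0.505 M

n(LiOH) = 0.04085 x 0.02686 = 0.001097 mol.
n(HCl) in the aliquot = 0.001097 mol.
[diluted HCl] = 0.001097 / 0.01629 = 0.06736 M.
Dilution factor = 100.0/13.35 = 7.491, so [stock] = 0.06736 x 7.491 = 0.505 M.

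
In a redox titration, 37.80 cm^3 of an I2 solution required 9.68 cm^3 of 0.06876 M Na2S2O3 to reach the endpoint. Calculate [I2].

0.00880 M

n(Na2S2O3) = 0.06876 x 0.009680 = 0.0006656 mol.
From the balanced equation, 2 mol Na2S2O3 reacts with 1 mol I2, so n(I2) = 0.0006656 x 1/2 = 0.0003328 mol.
[I2] = 0.0003328 / 0.03780 L = 0.00880 M.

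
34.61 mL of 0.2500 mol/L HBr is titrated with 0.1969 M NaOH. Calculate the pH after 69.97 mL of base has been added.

12.69

n(acid) = 0.2500 x 0.03461 = 0.008653 mol; n(NaOH) added = 0.1969 x 0.06997 = 0.01378 mol.
Base is in excess by 0.01378 - 0.008653 = 0.005125 mol in a total volume of 0.1046 L.
[OH^-] = 0.005125/0.1046 = 0.04900 M, so pOH = 1.31 and pH = 14.00 - 1.31 = 12.69.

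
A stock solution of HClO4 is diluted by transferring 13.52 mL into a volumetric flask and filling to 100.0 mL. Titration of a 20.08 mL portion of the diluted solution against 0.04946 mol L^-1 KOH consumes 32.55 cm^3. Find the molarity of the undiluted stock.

n(KOH) = 0.04946 x 0.03255 = 0.001610 mol.
n(HClO4) in the aliquot = 0.001610 mol.
[diluted HClO4] = 0.001610 / 0.02008 = 0.08018 M.
Dilution factor = 100.0/13.52 = 7.396, so [stock] = 0.08018 x 7.396 = 0.593 M.

0.593 M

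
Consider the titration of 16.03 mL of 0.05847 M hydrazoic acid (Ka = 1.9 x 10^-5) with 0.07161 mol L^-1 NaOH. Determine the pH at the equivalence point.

8.61

n(HN3) = 0.05847 x 0.01603 = 0.0009373 mol; V(NaOH) at equivalence = 0.0009373/0.07161 = 0.01309 L.
At equivalence all the acid is converted to N3-; total volume = 0.01603 + 0.01309 = 0.02912 L, so [N3-] = 0.0009373/0.02912 = 0.03219 M.
Kb = Kw/Ka = 1.0e-14 / 1.9 x 10^-5 = 5.26e-10.
[OH^-] = sqrt(Kb x [N3-]) = sqrt(5.26e-10 x 0.03219) = 4.12e-6 M.
pOH = 5.39, so pH = 14.00 - 5.39 = 8.61.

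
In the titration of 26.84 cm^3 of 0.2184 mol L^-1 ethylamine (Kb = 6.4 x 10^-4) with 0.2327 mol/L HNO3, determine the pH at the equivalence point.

5.88

n(C2H5NH2) = 0.2184 x 0.02684 = 0.005862 mol; V(HNO3) at equivalence = 0.005862/0.2327 = 0.02519 L.
At equivalence the base is fully converted to C2H5NH3+; total volume = 0.05203 L, so [C2H5NH3+] = 0.005862/0.05203 = 0.1127 M.
Ka(C2H5NH3+) = Kw/Kb = 1.0e-14 / 6.4 x 10^-4 = 1.56e-11.
[H^+] = sqrt(Ka x [C2H5NH3+]) = sqrt(1.56e-11 x 0.1127) = 1.33e-6 M.
pH = -log(1.33e-6) = 5.88.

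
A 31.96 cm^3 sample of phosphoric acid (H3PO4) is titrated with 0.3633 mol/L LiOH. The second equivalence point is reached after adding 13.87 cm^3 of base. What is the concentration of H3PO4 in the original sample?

0.0788 M

n(LiOH) = 0.3633 x 0.01387 = 0.005039 mol.
At the second equivalence point, 2 mol OH^- react per mol H3PO4, so n(H3PO4) = 0.005039 / 2 = 0.002519 mol.
[H3PO4] = 0.002519 / 0.03196 L = 0.0788 M.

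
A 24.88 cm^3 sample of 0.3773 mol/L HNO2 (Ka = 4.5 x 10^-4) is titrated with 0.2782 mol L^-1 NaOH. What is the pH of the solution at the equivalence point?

8.28

n(HNO2) = 0.3773 x 0.02488 = 0.009387 mol; V(NaOH) at equivalence = 0.009387/0.2782 = 0.03374 L.
At equivalence all the acid is converted to NO2-; total volume = 0.02488 + 0.03374 = 0.05862 L, so [NO2-] = 0.009387/0.05862 = 0.1601 M.
Kb = Kw/Ka = 1.0e-14 / 4.5 x 10^-4 = 2.22e-11.
[OH^-] = sqrt(Kb x [NO2-]) = sqrt(2.22e-11 x 0.1601) = 1.89e-6 M.
pOH = 5.72, so pH = 14.00 - 5.72 = 8.28.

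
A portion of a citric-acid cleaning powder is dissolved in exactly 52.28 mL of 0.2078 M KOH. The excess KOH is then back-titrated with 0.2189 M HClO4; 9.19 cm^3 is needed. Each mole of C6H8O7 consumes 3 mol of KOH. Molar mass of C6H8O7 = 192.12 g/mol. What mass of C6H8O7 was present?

0.567 g

Total n(KOH) added = 0.2078 x 0.05228 = 0.01086 mol.
n(HClO4) used = 0.2189 x 0.009190 = 0.002012 mol, which equals the excess n(KOH).
So n(KOH) consumed by the sample = 0.01086 - 0.002012 = 0.008852 mol.
n(C6H8O7) = 0.008852 / 3 = 0.002951 mol.
mass = 0.002951 mol x 192.12 g/mol = 0.567 g.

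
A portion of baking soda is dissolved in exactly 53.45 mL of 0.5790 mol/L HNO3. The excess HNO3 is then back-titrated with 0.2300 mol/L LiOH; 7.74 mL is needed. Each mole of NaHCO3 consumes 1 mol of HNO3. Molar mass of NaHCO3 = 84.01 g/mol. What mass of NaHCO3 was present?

2.45 g

Total n(HNO3) added = 0.5790 x 0.05345 = 0.03095 mol.
n(LiOH) used = 0.2300 x 0.007740 = 0.001780 mol, which equals the excess n(HNO3).
So n(HNO3) consumed by the sample = 0.03095 - 0.001780 = 0.02917 mol.
n(NaHCO3) = 0.02917 / 1 = 0.02917 mol.
mass = 0.02917 mol x 84.01 g/mol = 2.45 g.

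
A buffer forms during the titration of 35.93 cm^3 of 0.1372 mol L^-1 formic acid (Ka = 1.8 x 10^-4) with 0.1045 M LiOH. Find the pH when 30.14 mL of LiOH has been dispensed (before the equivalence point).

Initial n(HCOOH) = 0.1372 x 0.03593 = 0.004930 mol.
n(LiOH) added = 0.1045 x 0.03014 = 0.003150 mol, converting that many moles of HCOOH to HCOO-.
Remaining n(HCOOH) = 0.001780 mol; n(HCOO-) = 0.003150 mol.
By Henderson-Hasselbalch, pH = pKa + log([A^-]/[HA]) = 3.74 + log(0.003150/0.001780) = 3.74 + (+0.25) = 3.99.

3.99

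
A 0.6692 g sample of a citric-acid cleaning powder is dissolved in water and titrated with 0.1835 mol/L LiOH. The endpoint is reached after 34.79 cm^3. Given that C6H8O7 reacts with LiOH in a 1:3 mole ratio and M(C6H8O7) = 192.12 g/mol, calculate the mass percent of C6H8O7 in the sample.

n(LiOH) = 0.1835 x 0.03479 = 0.006384 mol.
n(C6H8O7) = 0.006384 / 3 = 0.002128 mol.
mass of C6H8O7 = 0.002128 x 192.12 = 0.4088 g.
% purity = 0.4088 / 0.6692 x 100 = 61.1%.

61.1%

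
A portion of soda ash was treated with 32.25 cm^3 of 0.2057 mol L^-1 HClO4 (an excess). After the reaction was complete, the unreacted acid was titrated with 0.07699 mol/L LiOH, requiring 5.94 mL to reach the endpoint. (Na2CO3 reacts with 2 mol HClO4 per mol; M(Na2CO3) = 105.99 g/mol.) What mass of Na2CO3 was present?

0.327 g

Total n(HClO4) added = 0.2057 x 0.03225 = 0.006634 mol.
n(LiOH) used = 0.07699 x 0.005940 = 0.0004573 mol, which equals the excess n(HClO4).
So n(HClO4) consumed by the sample = 0.006634 - 0.0004573 = 0.006177 mol.
n(Na2CO3) = 0.006177 / 2 = 0.003088 mol.
mass = 0.003088 mol x 105.99 g/mol = 0.327 g.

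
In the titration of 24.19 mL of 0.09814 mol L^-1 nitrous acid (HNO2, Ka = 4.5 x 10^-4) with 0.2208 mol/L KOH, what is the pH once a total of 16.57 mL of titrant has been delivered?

n(acid) = 0.09814 x 0.02419 = 0.002374 mol; n(KOH) added = 0.2208 x 0.01657 = 0.003659 mol.
Base is in excess by 0.003659 - 0.002374 = 0.001285 mol in a total volume of 0.04076 L.
[OH^-] = 0.001285/0.04076 = 0.03152 M, so pOH = 1.50 and pH = 14.00 - 1.50 = 12.50.

12.50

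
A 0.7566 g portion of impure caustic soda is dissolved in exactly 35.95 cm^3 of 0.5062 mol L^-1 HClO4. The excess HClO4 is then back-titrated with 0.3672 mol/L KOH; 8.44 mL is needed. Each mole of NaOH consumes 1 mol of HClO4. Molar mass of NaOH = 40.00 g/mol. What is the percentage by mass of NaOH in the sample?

79.8%

Total n(HClO4) added = 0.5062 x 0.03595 = 0.01820 mol.
n(KOH) used = 0.3672 x 0.008440 = 0.003099 mol, which equals the excess n(HClO4).
So n(HClO4) consumed by the sample = 0.01820 - 0.003099 = 0.01510 mol.
n(NaOH) = 0.01510 / 1 = 0.01510 mol.
mass NaOH = 0.01510 x 40.00 = 0.6039 g, so %NaOH = 0.6039/0.7566 x 100 = 79.8%.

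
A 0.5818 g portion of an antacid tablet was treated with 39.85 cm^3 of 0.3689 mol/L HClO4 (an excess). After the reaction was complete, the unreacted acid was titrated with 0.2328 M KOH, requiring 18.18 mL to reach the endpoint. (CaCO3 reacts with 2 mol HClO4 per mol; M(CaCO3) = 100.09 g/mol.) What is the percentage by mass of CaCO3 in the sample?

90.0%

Total n(HClO4) added = 0.3689 x 0.03985 = 0.01470 mol.
n(KOH) used = 0.2328 x 0.01818 = 0.004232 mol, which equals the excess n(HClO4).
So n(HClO4) consumed by the sample = 0.01470 - 0.004232 = 0.01047 mol.
n(CaCO3) = 0.01047 / 2 = 0.005234 mol.
mass CaCO3 = 0.005234 x 100.09 = 0.5239 g, so %CaCO3 = 0.5239/0.5818 x 100 = 90.0%.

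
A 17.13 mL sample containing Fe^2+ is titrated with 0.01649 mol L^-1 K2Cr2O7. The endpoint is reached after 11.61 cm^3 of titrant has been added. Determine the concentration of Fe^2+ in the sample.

0.0671 M

n(K2Cr2O7) = 0.01649 x 0.01161 = 0.0001914 mol.
From the balanced equation, 1 mol K2Cr2O7 reacts with 6 mol Fe^2+, so n(Fe^2+) = 0.0001914 x 6/1 = 0.001149 mol.
[Fe^2+] = 0.001149 / 0.01713 L = 0.0671 M.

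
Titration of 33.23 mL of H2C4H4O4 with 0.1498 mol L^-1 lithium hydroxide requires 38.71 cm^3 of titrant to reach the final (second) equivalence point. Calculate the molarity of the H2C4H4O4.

n(LiOH) = 0.1498 x 0.03871 = 0.005799 mol.
At the final (second) equivalence point, 2 mol OH^- react per mol H2C4H4O4, so n(H2C4H4O4) = 0.005799 / 2 = 0.002899 mol.
[H2C4H4O4] = 0.002899 / 0.03323 L = 0.0873 M.

0.0873 M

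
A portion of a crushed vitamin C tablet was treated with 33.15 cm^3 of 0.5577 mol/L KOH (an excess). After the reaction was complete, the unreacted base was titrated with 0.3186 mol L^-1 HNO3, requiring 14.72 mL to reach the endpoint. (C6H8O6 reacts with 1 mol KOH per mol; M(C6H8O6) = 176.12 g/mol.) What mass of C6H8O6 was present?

Total n(KOH) added = 0.5577 x 0.03315 = 0.01849 mol.
n(HNO3) used = 0.3186 x 0.01472 = 0.004690 mol, which equals the excess n(KOH).
So n(KOH) consumed by the sample = 0.01849 - 0.004690 = 0.01380 mol.
n(C6H8O6) = 0.01380 / 1 = 0.01380 mol.
mass = 0.01380 mol x 176.12 g/mol = 2.43 g.

2.43 g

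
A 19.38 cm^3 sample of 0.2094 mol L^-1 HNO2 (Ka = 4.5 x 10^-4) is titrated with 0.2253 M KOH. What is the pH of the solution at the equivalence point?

n(HNO2) = 0.2094 x 0.01938 = 0.004058 mol; V(KOH) at equivalence = 0.004058/0.2253 = 0.01801 L.
At equivalence all the acid is converted to NO2-; total volume = 0.01938 + 0.01801 = 0.03739 L, so [NO2-] = 0.004058/0.03739 = 0.1085 M.
Kb = Kw/Ka = 1.0e-14 / 4.5 x 10^-4 = 2.22e-11.
[OH^-] = sqrt(Kb x [NO2-]) = sqrt(2.22e-11 x 0.1085) = 1.55e-6 M.
pOH = 5.81, so pH = 14.00 - 5.81 = 8.19.

8.19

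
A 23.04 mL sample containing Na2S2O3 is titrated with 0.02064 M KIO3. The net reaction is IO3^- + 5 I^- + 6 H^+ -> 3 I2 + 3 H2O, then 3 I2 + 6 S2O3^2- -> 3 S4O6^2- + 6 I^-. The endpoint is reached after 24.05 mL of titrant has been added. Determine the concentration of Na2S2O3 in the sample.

0.129 M

n(KIO3) = 0.02064 x 0.02405 = 0.0004964 mol.
From the balanced equation, 1 mol KIO3 reacts with 6 mol Na2S2O3, so n(Na2S2O3) = 0.0004964 x 6/1 = 0.002978 mol.
[Na2S2O3] = 0.002978 / 0.02304 L = 0.129 M.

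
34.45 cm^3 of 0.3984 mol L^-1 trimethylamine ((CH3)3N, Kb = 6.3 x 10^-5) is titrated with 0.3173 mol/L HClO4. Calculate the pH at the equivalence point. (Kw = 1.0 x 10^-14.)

5.28

n((CH3)3N) = 0.3984 x 0.03445 = 0.01372 mol; V(HClO4) at equivalence = 0.01372/0.3173 = 0.04326 L.
At equivalence the base is fully converted to (CH3)3NH+; total volume = 0.07771 L, so [(CH3)3NH+] = 0.01372/0.07771 = 0.1766 M.
Ka((CH3)3NH+) = Kw/Kb = 1.0e-14 / 6.3 x 10^-5 = 1.59e-10.
[H^+] = sqrt(Ka x [(CH3)3NH+]) = sqrt(1.59e-10 x 0.1766) = 5.29e-6 M.
pH = -log(5.29e-6) = 5.28.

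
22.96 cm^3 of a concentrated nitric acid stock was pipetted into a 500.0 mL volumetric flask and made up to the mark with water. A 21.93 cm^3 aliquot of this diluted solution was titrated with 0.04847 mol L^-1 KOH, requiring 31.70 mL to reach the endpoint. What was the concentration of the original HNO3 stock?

1.53 M

n(KOH) = 0.04847 x 0.03170 = 0.001536 mol.
n(HNO3) in the aliquot = 0.001536 mol.
[diluted HNO3] = 0.001536 / 0.02193 = 0.07006 M.
Dilution factor = 500.0/22.96 = 21.78, so [stock] = 0.07006 x 21.78 = 1.53 M.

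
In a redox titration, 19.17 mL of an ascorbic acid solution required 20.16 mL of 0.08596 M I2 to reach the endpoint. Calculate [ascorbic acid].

0.0904 M

n(I2) = 0.08596 x 0.02016 = 0.001733 mol.
From the balanced equation, 1 mol I2 reacts with 1 mol ascorbic acid, so n(ascorbic acid) = 0.001733 x 1/1 = 0.001733 mol.
[ascorbic acid] = 0.001733 / 0.01917 L = 0.0904 M.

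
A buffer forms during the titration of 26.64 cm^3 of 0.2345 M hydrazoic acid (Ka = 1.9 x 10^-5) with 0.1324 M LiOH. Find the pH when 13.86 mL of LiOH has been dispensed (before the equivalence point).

4.34

Initial n(HN3) = 0.2345 x 0.02664 = 0.006247 mol.
n(LiOH) added = 0.1324 x 0.01386 = 0.001835 mol, converting that many moles of HN3 to N3-.
Remaining n(HN3) = 0.004412 mol; n(N3-) = 0.001835 mol.
By Henderson-Hasselbalch, pH = pKa + log([A^-]/[HA]) = 4.72 + log(0.001835/0.004412) = 4.72 + (-0.38) = 4.34.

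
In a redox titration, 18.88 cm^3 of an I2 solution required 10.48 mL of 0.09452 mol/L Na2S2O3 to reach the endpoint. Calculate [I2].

n(Na2S2O3) = 0.09452 x 0.01048 = 0.0009906 mol.
From the balanced equation, 2 mol Na2S2O3 reacts with 1 mol I2, so n(I2) = 0.0009906 x 1/2 = 0.0004953 mol.
[I2] = 0.0004953 / 0.01888 L = 0.0262 M.

0.0262 M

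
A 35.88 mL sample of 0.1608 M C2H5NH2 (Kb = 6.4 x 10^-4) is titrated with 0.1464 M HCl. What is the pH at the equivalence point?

n(C2H5NH2) = 0.1608 x 0.03588 = 0.005770 mol; V(HCl) at equivalence = 0.005770/0.1464 = 0.03941 L.
At equivalence the base is fully converted to C2H5NH3+; total volume = 0.07529 L, so [C2H5NH3+] = 0.005770/0.07529 = 0.07663 M.
Ka(C2H5NH3+) = Kw/Kb = 1.0e-14 / 6.4 x 10^-4 = 1.56e-11.
[H^+] = sqrt(Ka x [C2H5NH3+]) = sqrt(1.56e-11 x 0.07663) = 1.09e-6 M.
pH = -log(1.09e-6) = 5.96.

5.96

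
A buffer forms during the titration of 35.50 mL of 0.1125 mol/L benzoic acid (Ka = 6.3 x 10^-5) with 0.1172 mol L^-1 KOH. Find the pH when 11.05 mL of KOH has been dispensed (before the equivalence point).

3.88

Initial n(C6H5COOH) = 0.1125 x 0.03550 = 0.003994 mol.
n(KOH) added = 0.1172 x 0.01105 = 0.001295 mol, converting that many moles of C6H5COOH to C6H5COO-.
Remaining n(C6H5COOH) = 0.002699 mol; n(C6H5COO-) = 0.001295 mol.
By Henderson-Hasselbalch, pH = pKa + log([A^-]/[HA]) = 4.20 + log(0.001295/0.002699) = 4.20 + (-0.32) = 3.88.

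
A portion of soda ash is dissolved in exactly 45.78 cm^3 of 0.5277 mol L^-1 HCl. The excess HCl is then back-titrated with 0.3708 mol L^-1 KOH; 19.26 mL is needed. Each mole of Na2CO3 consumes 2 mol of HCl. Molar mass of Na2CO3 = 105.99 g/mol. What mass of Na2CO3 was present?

0.902 g

Total n(HCl) added = 0.5277 x 0.04578 = 0.02416 mol.
n(KOH) used = 0.3708 x 0.01926 = 0.007142 mol, which equals the excess n(HCl).
So n(HCl) consumed by the sample = 0.02416 - 0.007142 = 0.01702 mol.
n(Na2CO3) = 0.01702 / 2 = 0.008508 mol.
mass = 0.008508 mol x 105.99 g/mol = 0.902 g.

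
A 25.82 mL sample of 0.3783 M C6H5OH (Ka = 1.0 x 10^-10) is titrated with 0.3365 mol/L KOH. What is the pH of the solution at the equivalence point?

n(C6H5OH) = 0.3783 x 0.02582 = 0.009768 mol; V(KOH) at equivalence = 0.009768/0.3365 = 0.02903 L.
At equivalence all the acid is converted to C6H5O-; total volume = 0.02582 + 0.02903 = 0.05485 L, so [C6H5O-] = 0.009768/0.05485 = 0.1781 M.
Kb = Kw/Ka = 1.0e-14 / 1.0 x 10^-10 = 0.000100.
[OH^-] = sqrt(Kb x [C6H5O-]) = sqrt(0.000100 x 0.1781) = 0.00422 M.
pOH = 2.37, so pH = 14.00 - 2.37 = 11.63.

11.63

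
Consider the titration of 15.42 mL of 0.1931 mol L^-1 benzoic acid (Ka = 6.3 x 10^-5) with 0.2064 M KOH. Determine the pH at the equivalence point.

n(C6H5COOH) = 0.1931 x 0.01542 = 0.002978 mol; V(KOH) at equivalence = 0.002978/0.2064 = 0.01443 L.
At equivalence all the acid is converted to C6H5COO-; total volume = 0.01542 + 0.01443 = 0.02985 L, so [C6H5COO-] = 0.002978/0.02985 = 0.09976 M.
Kb = Kw/Ka = 1.0e-14 / 6.3 x 10^-5 = 1.59e-10.
[OH^-] = sqrt(Kb x [C6H5COO-]) = sqrt(1.59e-10 x 0.09976) = 3.98e-6 M.
pOH = 5.40, so pH = 14.00 - 5.40 = 8.60.

8.60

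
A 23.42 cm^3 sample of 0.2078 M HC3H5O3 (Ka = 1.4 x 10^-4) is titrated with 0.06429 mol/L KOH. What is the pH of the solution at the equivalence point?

n(HC3H5O3) = 0.2078 x 0.02342 = 0.004867 mol; V(KOH) at equivalence = 0.004867/0.06429 = 0.07570 L.
At equivalence all the acid is converted to C3H5O3-; total volume = 0.02342 + 0.07570 = 0.09912 L, so [C3H5O3-] = 0.004867/0.09912 = 0.04910 M.
Kb = Kw/Ka = 1.0e-14 / 1.4 x 10^-4 = 7.14e-11.
[OH^-] = sqrt(Kb x [C3H5O3-]) = sqrt(7.14e-11 x 0.04910) = 1.87e-6 M.
pOH = 5.73, so pH = 14.00 - 5.73 = 8.27.

8.27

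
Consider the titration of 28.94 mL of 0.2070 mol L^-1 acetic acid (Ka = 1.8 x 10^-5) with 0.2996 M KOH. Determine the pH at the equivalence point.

n(CH3COOH) = 0.2070 x 0.02894 = 0.005991 mol; V(KOH) at equivalence = 0.005991/0.2996 = 0.02000 L.
At equivalence all the acid is converted to CH3COO-; total volume = 0.02894 + 0.02000 = 0.04894 L, so [CH3COO-] = 0.005991/0.04894 = 0.1224 M.
Kb = Kw/Ka = 1.0e-14 / 1.8 x 10^-5 = 5.56e-10.
[OH^-] = sqrt(Kb x [CH3COO-]) = sqrt(5.56e-10 x 0.1224) = 8.25e-6 M.
pOH = 5.08, so pH = 14.00 - 5.08 = 8.92.

8.92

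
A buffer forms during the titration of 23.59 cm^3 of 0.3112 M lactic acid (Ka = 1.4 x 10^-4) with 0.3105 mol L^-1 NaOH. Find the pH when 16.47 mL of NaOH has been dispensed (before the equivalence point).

Initial n(HC3H5O3) = 0.3112 x 0.02359 = 0.007341 mol.
n(NaOH) added = 0.3105 x 0.01647 = 0.005114 mol, converting that many moles of HC3H5O3 to C3H5O3-.
Remaining n(HC3H5O3) = 0.002227 mol; n(C3H5O3-) = 0.005114 mol.
By Henderson-Hasselbalch, pH = pKa + log([A^-]/[HA]) = 3.85 + log(0.005114/0.002227) = 3.85 + (+0.36) = 4.21.

4.21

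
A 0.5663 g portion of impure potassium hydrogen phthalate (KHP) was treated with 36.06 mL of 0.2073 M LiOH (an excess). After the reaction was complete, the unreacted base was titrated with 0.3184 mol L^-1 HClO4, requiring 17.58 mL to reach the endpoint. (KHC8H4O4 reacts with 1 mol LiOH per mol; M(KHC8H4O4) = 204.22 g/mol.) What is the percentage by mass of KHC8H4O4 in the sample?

Total n(LiOH) added = 0.2073 x 0.03606 = 0.007475 mol.
n(HClO4) used = 0.3184 x 0.01758 = 0.005597 mol, which equals the excess n(LiOH).
So n(LiOH) consumed by the sample = 0.007475 - 0.005597 = 0.001878 mol.
n(KHC8H4O4) = 0.001878 / 1 = 0.001878 mol.
mass KHC8H4O4 = 0.001878 x 204.22 = 0.3835 g, so %KHC8H4O4 = 0.3835/0.5663 x 100 = 67.7%.

67.7%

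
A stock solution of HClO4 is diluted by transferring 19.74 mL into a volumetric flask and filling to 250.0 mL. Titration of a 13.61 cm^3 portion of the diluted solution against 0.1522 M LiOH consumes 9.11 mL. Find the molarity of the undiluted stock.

1.29 M

n(LiOH) = 0.1522 x 0.009110 = 0.001387 mol.
n(HClO4) in the aliquot = 0.001387 mol.
[diluted HClO4] = 0.001387 / 0.01361 = 0.1019 M.
Dilution factor = 250.0/19.74 = 12.66, so [stock] = 0.1019 x 12.66 = 1.29 M.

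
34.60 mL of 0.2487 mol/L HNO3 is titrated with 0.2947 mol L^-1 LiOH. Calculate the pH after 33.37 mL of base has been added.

12.26

n(acid) = 0.2487 x 0.03460 = 0.008605 mol; n(LiOH) added = 0.2947 x 0.03337 = 0.009834 mol.
Base is in excess by 0.009834 - 0.008605 = 0.001229 mol in a total volume of 0.06797 L.
[OH^-] = 0.001229/0.06797 = 0.01808 M, so pOH = 1.74 and pH = 14.00 - 1.74 = 12.26.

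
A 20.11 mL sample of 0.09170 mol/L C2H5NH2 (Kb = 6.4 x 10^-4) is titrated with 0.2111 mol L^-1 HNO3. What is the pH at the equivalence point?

n(C2H5NH2) = 0.09170 x 0.02011 = 0.001844 mol; V(HNO3) at equivalence = 0.001844/0.2111 = 0.008736 L.
At equivalence the base is fully converted to C2H5NH3+; total volume = 0.02885 L, so [C2H5NH3+] = 0.001844/0.02885 = 0.06393 M.
Ka(C2H5NH3+) = Kw/Kb = 1.0e-14 / 6.4 x 10^-4 = 1.56e-11.
[H^+] = sqrt(Ka x [C2H5NH3+]) = sqrt(1.56e-11 x 0.06393) = 9.99e-7 M.
pH = -log(9.99e-7) = 6.00.

6.00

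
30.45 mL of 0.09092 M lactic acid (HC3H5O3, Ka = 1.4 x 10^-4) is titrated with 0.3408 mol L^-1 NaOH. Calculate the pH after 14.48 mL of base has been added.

12.68

n(acid) = 0.09092 x 0.03045 = 0.002769 mol; n(NaOH) added = 0.3408 x 0.01448 = 0.004935 mol.
Base is in excess by 0.004935 - 0.002769 = 0.002166 mol in a total volume of 0.04493 L.
[OH^-] = 0.002166/0.04493 = 0.04821 M, so pOH = 1.32 and pH = 14.00 - 1.32 = 12.68.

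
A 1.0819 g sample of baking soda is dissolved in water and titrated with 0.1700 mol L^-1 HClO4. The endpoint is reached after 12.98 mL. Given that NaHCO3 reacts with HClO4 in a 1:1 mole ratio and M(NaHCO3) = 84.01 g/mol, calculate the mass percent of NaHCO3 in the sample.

17.1%

n(HClO4) = 0.1700 x 0.01298 = 0.002207 mol.
n(NaHCO3) = 0.002207 / 1 = 0.002207 mol.
mass of NaHCO3 = 0.002207 x 84.01 = 0.1854 g.
% purity = 0.1854 / 1.0819 x 100 = 17.1%.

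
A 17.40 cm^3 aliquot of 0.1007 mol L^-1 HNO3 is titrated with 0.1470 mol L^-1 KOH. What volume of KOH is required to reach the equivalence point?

n(HNO3) = 0.1007 mol/L x 0.01740 L = 0.001752 mol.
At equivalence n(KOH) = n(HNO3) = 0.001752 mol.
V(KOH) = 0.001752 / 0.1470 = 0.01192 L = 11.9 mL.

11.9 mL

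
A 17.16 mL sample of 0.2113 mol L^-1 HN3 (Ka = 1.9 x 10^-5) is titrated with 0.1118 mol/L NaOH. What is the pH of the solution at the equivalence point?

n(HN3) = 0.2113 x 0.01716 = 0.003626 mol; V(NaOH) at equivalence = 0.003626/0.1118 = 0.03243 L.
At equivalence all the acid is converted to N3-; total volume = 0.01716 + 0.03243 = 0.04959 L, so [N3-] = 0.003626/0.04959 = 0.07311 M.
Kb = Kw/Ka = 1.0e-14 / 1.9 x 10^-5 = 5.26e-10.
[OH^-] = sqrt(Kb x [N3-]) = sqrt(5.26e-10 x 0.07311) = 6.20e-6 M.
pOH = 5.21, so pH = 14.00 - 5.21 = 8.79.

8.79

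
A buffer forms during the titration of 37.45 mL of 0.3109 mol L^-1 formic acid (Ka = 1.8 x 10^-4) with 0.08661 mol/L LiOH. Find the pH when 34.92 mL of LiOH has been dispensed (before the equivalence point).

3.29

Initial n(HCOOH) = 0.3109 x 0.03745 = 0.01164 mol.
n(LiOH) added = 0.08661 x 0.03492 = 0.003024 mol, converting that many moles of HCOOH to HCOO-.
Remaining n(HCOOH) = 0.008619 mol; n(HCOO-) = 0.003024 mol.
By Henderson-Hasselbalch, pH = pKa + log([A^-]/[HA]) = 3.74 + log(0.003024/0.008619) = 3.74 + (-0.45) = 3.29.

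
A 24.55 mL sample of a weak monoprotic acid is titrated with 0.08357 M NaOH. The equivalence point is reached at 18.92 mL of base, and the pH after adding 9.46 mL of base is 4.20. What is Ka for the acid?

6.3 x 10^-5

9.46 mL is half of the equivalence volume, so this is the half-equivalence point where [HA] = [A^-].
At half-equivalence pH = pKa, so pKa = 4.20.
Ka = 10^(-4.20) = 6.3 x 10^-5.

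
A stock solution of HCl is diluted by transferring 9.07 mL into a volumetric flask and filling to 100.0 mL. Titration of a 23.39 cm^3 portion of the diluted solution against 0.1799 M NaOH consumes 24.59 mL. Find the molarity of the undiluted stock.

n(NaOH) = 0.1799 x 0.02459 = 0.004424 mol.
n(HCl) in the aliquot = 0.004424 mol.
[diluted HCl] = 0.004424 / 0.02339 = 0.1891 M.
Dilution factor = 100.0/9.070 = 11.03, so [stock] = 0.1891 x 11.03 = 2.09 M.

2.09 M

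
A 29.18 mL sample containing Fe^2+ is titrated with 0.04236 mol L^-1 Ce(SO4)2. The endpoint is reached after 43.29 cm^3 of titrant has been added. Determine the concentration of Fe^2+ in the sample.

0.0628 M

n(Ce(SO4)2) = 0.04236 x 0.04329 = 0.001834 mol.
From the balanced equation, 1 mol Ce(SO4)2 reacts with 1 mol Fe^2+, so n(Fe^2+) = 0.001834 x 1/1 = 0.001834 mol.
[Fe^2+] = 0.001834 / 0.02918 L = 0.0628 M.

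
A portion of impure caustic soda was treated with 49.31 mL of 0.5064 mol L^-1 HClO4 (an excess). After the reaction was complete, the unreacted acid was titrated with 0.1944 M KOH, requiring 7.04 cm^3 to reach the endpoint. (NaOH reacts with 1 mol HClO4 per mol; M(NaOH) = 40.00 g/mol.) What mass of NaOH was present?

0.944 g

Total n(HClO4) added = 0.5064 x 0.04931 = 0.02497 mol.
n(KOH) used = 0.1944 x 0.007040 = 0.001369 mol, which equals the excess n(HClO4).
So n(HClO4) consumed by the sample = 0.02497 - 0.001369 = 0.02360 mol.
n(NaOH) = 0.02360 / 1 = 0.02360 mol.
mass = 0.02360 mol x 40.00 g/mol = 0.944 g.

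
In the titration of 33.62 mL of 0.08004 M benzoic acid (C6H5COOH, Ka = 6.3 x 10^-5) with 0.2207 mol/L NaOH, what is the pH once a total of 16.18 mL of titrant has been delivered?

n(acid) = 0.08004 x 0.03362 = 0.002691 mol; n(NaOH) added = 0.2207 x 0.01618 = 0.003571 mol.
Base is in excess by 0.003571 - 0.002691 = 0.0008800 mol in a total volume of 0.04980 L.
[OH^-] = 0.0008800/0.04980 = 0.01767 M, so pOH = 1.75 and pH = 14.00 - 1.75 = 12.25.

12.25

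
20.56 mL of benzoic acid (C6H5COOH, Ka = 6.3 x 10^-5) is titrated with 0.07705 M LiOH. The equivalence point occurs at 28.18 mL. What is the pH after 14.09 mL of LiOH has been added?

4.20

14.09 mL is exactly half the equivalence volume (28.18/2), i.e. the half-equivalence point.
There, n(HA) = n(A^-), so pH = pKa = -log(6.3 x 10^-5) = 4.20.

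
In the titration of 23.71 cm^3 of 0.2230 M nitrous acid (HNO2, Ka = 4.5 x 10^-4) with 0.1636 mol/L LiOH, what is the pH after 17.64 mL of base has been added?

3.43

Initial n(HNO2) = 0.2230 x 0.02371 = 0.005287 mol.
n(LiOH) added = 0.1636 x 0.01764 = 0.002886 mol, converting that many moles of HNO2 to NO2-.
Remaining n(HNO2) = 0.002401 mol; n(NO2-) = 0.002886 mol.
By Henderson-Hasselbalch, pH = pKa + log([A^-]/[HA]) = 3.35 + log(0.002886/0.002401) = 3.35 + (+0.08) = 3.43.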